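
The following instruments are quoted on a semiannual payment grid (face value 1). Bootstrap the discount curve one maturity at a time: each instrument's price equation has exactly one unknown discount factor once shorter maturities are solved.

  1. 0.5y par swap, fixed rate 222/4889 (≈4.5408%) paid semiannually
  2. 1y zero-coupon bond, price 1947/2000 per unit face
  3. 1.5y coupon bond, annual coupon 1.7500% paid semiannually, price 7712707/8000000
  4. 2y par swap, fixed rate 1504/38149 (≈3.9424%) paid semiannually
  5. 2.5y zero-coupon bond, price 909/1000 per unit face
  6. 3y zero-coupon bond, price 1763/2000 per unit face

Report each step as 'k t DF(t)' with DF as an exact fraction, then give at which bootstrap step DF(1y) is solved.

step 1 [0.5y] swap r/2=111/4889: DF=(1 − 111/4889·(0))/(1+111/4889) = 4889/5000 ≈ 0.977800
step 2 [1y] zero: DF = P = 1947/2000 ≈ 0.973500
step 3 [1.5y] bond c/2=7/800: DF=(7712707/8000000 − 7/800·(0.977800+0.973500))/(1+7/800) = 2347/2500 ≈ 0.938800
step 4 [2y] swap r/2=752/38149: DF=(1 − 752/38149·(0.977800+0.973500+0.938800))/(1+752/38149) = 578/625 ≈ 0.924800
step 5 [2.5y] zero: DF = P = 909/1000 ≈ 0.909000
step 6 [3y] zero: DF = P = 1763/2000 ≈ 0.881500

1 1/2 4889/5000
2 1 1947/2000
3 3/2 2347/2500
4 2 578/625
5 5/2 909/1000
6 3 1763/2000
DF(1y) is solved at step 2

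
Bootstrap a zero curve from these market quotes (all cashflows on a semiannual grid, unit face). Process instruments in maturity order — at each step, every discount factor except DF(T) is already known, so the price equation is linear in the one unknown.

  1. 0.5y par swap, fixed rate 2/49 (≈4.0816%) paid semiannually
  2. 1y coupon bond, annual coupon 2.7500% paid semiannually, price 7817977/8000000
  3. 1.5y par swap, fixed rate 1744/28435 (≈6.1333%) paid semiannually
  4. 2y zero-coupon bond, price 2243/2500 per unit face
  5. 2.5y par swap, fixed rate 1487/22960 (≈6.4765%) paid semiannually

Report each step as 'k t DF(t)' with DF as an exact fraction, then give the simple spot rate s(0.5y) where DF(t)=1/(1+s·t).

1 1/2 49/50
2 1 9507/10000
3 3/2 1141/1250
4 2 2243/2500
5 5/2 8513/10000
s(0.5y) = (1/(49/50) − 1)/(1/2) = 2/49 ≈ 4.0816%

step 1 [0.5y] swap r/2=1/49: DF=(1 − 1/49·(0))/(1+1/49) = 49/50 ≈ 0.980000
step 2 [1y] bond c/2=11/800: DF=(7817977/8000000 − 11/800·(0.980000))/(1+11/800) = 9507/10000 ≈ 0.950700
step 3 [1.5y] swap r/2=872/28435: DF=(1 − 872/28435·(0.980000+0.950700))/(1+872/28435) = 1141/1250 ≈ 0.912800
step 4 [2y] zero: DF = P = 2243/2500 ≈ 0.897200
step 5 [2.5y] swap r/2=1487/45920: DF=(1 − 1487/45920·(0.980000+0.950700+0.912800+0.897200))/(1+1487/45920) = 8513/10000 ≈ 0.851300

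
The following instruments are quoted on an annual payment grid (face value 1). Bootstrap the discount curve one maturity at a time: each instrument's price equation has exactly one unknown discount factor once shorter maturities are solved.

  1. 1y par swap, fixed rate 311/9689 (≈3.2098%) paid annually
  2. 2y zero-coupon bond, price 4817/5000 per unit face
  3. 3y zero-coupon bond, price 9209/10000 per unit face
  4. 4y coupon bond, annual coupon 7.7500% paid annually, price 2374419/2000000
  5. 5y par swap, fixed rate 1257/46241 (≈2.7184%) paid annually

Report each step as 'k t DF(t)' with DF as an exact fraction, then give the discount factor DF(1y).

1 1 9689/10000
2 2 4817/5000
3 3 9209/10000
4 4 4483/5000
5 5 8743/10000
DF(1y) = 9689/10000 ≈ 0.968900

step 1 [1y] swap r/1=311/9689: DF=(1 − 311/9689·(0))/(1+311/9689) = 9689/10000 ≈ 0.968900
step 2 [2y] zero: DF = P = 4817/5000 ≈ 0.963400
step 3 [3y] zero: DF = P = 9209/10000 ≈ 0.920900
step 4 [4y] bond c/1=31/400: DF=(2374419/2000000 − 31/400·(0.968900+0.963400+0.920900))/(1+31/400) = 4483/5000 ≈ 0.896600
step 5 [5y] swap r/1=1257/46241: DF=(1 − 1257/46241·(0.968900+0.963400+0.920900+0.896600))/(1+1257/46241) = 8743/10000 ≈ 0.874300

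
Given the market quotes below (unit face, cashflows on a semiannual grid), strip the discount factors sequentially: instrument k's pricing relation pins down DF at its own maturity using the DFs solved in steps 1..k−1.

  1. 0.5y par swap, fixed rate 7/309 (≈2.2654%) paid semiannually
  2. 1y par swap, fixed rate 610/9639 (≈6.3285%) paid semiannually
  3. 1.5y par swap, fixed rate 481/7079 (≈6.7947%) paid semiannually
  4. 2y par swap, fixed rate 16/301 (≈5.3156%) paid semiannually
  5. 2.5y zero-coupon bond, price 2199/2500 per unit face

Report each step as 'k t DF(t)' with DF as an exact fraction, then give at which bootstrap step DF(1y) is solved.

1 1/2 618/625
2 1 939/1000
3 3/2 4519/5000
4 2 563/625
5 5/2 2199/2500
DF(1y) is solved at step 2

step 1 [0.5y] swap r/2=7/618: DF=(1 − 7/618·(0))/(1+7/618) = 618/625 ≈ 0.988800
step 2 [1y] swap r/2=305/9639: DF=(1 − 305/9639·(0.988800))/(1+305/9639) = 939/1000 ≈ 0.939000
step 3 [1.5y] swap r/2=481/14158: DF=(1 − 481/14158·(0.988800+0.939000))/(1+481/14158) = 4519/5000 ≈ 0.903800
step 4 [2y] swap r/2=8/301: DF=(1 − 8/301·(0.988800+0.939000+0.903800))/(1+8/301) = 563/625 ≈ 0.900800
step 5 [2.5y] zero: DF = P = 2199/2500 ≈ 0.879600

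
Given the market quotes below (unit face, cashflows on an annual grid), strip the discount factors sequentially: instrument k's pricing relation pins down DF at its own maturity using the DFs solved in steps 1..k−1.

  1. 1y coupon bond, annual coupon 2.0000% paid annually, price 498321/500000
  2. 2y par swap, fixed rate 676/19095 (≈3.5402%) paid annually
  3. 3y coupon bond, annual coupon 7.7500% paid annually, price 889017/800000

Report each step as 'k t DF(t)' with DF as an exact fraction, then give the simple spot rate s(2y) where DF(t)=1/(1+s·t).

step 1 [1y] bond c/1=1/50: DF=(498321/500000 − 1/50·(0))/(1+1/50) = 9771/10000 ≈ 0.977100
step 2 [2y] swap r/1=676/19095: DF=(1 − 676/19095·(0.977100))/(1+676/19095) = 2331/2500 ≈ 0.932400
step 3 [3y] bond c/1=31/400: DF=(889017/800000 − 31/400·(0.977100+0.932400))/(1+31/400) = 447/500 ≈ 0.894000

1 1 9771/10000
2 2 2331/2500
3 3 447/500
s(2y) = (1/(2331/2500) − 1)/(2) = 169/4662 ≈ 3.6251%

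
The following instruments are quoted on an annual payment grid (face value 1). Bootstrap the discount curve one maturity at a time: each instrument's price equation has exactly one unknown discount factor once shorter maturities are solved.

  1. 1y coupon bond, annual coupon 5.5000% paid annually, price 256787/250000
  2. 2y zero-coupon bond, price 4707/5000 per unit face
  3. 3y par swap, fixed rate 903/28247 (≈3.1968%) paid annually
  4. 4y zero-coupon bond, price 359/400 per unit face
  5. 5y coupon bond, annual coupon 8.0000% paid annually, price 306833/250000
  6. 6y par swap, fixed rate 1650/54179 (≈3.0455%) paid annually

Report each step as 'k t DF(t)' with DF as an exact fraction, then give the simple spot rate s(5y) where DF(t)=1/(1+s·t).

1 1 1217/1250
2 2 4707/5000
3 3 9097/10000
4 4 359/400
5 5 8607/10000
6 6 167/200
s(5y) = (1/(8607/10000) − 1)/(5) = 1393/43035 ≈ 3.2369%

step 1 [1y] bond c/1=11/200: DF=(256787/250000 − 11/200·(0))/(1+11/200) = 1217/1250 ≈ 0.973600
step 2 [2y] zero: DF = P = 4707/5000 ≈ 0.941400
step 3 [3y] swap r/1=903/28247: DF=(1 − 903/28247·(0.973600+0.941400))/(1+903/28247) = 9097/10000 ≈ 0.909700
step 4 [4y] zero: DF = P = 359/400 ≈ 0.897500
step 5 [5y] bond c/1=2/25: DF=(306833/250000 − 2/25·(0.973600+0.941400+0.909700+0.897500))/(1+2/25) = 8607/10000 ≈ 0.860700
step 6 [6y] swap r/1=1650/54179: DF=(1 − 1650/54179·(0.973600+0.941400+0.909700+0.897500+0.860700))/(1+1650/54179) = 167/200 ≈ 0.835000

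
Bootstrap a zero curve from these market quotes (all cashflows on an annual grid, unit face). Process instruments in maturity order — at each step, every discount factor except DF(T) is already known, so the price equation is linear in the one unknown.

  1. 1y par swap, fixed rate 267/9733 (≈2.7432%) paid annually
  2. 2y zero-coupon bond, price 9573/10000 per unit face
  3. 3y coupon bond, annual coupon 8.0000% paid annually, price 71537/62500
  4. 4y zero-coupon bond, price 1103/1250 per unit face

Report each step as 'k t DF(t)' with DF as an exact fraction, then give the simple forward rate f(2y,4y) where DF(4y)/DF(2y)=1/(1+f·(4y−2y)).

1 1 9733/10000
2 2 9573/10000
3 3 573/625
4 4 1103/1250
f(2y,4y) = ((9573/10000)/(1103/1250) − 1)/(2) = 749/17648 ≈ 4.2441%

step 1 [1y] swap r/1=267/9733: DF=(1 − 267/9733·(0))/(1+267/9733) = 9733/10000 ≈ 0.973300
step 2 [2y] zero: DF = P = 9573/10000 ≈ 0.957300
step 3 [3y] bond c/1=2/25: DF=(71537/62500 − 2/25·(0.973300+0.957300))/(1+2/25) = 573/625 ≈ 0.916800
step 4 [4y] zero: DF = P = 1103/1250 ≈ 0.882400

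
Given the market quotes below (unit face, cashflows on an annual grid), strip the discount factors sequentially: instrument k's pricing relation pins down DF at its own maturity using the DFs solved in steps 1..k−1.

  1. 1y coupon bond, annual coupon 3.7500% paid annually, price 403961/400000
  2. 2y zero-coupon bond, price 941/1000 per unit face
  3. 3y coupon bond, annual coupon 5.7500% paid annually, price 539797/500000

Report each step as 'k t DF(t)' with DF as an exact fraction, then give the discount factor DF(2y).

step 1 [1y] bond c/1=3/80: DF=(403961/400000 − 3/80·(0))/(1+3/80) = 4867/5000 ≈ 0.973400
step 2 [2y] zero: DF = P = 941/1000 ≈ 0.941000
step 3 [3y] bond c/1=23/400: DF=(539797/500000 − 23/400·(0.973400+0.941000))/(1+23/400) = 573/625 ≈ 0.916800

1 1 4867/5000
2 2 941/1000
3 3 573/625
DF(2y) = 941/1000 ≈ 0.941000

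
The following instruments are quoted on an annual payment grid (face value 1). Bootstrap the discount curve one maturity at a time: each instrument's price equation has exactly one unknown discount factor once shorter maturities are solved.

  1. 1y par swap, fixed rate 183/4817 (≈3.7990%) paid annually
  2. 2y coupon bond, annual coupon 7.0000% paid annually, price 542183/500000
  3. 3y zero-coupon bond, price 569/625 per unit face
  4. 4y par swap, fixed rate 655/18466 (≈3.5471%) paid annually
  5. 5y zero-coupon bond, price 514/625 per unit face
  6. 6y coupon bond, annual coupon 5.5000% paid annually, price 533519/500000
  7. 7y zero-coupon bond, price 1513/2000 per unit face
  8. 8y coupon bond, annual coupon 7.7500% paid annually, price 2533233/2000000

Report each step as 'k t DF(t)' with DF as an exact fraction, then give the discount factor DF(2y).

1 1 4817/5000
2 2 594/625
3 3 569/625
4 4 869/1000
5 5 514/625
6 6 97/125
7 7 1513/2000
8 8 1481/2000
DF(2y) = 594/625 ≈ 0.950400

step 1 [1y] swap r/1=183/4817: DF=(1 − 183/4817·(0))/(1+183/4817) = 4817/5000 ≈ 0.963400
step 2 [2y] bond c/1=7/100: DF=(542183/500000 − 7/100·(0.963400))/(1+7/100) = 594/625 ≈ 0.950400
step 3 [3y] zero: DF = P = 569/625 ≈ 0.910400
step 4 [4y] swap r/1=655/18466: DF=(1 − 655/18466·(0.963400+0.950400+0.910400))/(1+655/18466) = 869/1000 ≈ 0.869000
step 5 [5y] zero: DF = P = 514/625 ≈ 0.822400
step 6 [6y] bond c/1=11/200: DF=(533519/500000 − 11/200·(0.963400+0.950400+0.910400+0.869000+0.822400))/(1+11/200) = 97/125 ≈ 0.776000
step 7 [7y] zero: DF = P = 1513/2000 ≈ 0.756500
step 8 [8y] bond c/1=31/400: DF=(2533233/2000000 − 31/400·(0.963400+0.950400+0.910400+0.869000+0.822400+0.776000+0.756500))/(1+31/400) = 1481/2000 ≈ 0.740500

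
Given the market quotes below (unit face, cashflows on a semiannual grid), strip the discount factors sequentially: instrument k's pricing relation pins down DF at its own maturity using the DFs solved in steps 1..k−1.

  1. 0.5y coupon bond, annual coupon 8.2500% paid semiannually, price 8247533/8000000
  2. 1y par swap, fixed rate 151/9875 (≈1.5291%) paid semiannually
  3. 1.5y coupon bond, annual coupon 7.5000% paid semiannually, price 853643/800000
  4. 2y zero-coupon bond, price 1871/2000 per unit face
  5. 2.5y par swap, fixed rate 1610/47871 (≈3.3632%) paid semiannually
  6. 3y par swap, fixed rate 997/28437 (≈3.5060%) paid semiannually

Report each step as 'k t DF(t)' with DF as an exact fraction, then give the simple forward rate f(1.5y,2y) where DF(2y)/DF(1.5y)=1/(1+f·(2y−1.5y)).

step 1 [0.5y] bond c/2=33/800: DF=(8247533/8000000 − 33/800·(0))/(1+33/800) = 9901/10000 ≈ 0.990100
step 2 [1y] swap r/2=151/19750: DF=(1 − 151/19750·(0.990100))/(1+151/19750) = 9849/10000 ≈ 0.984900
step 3 [1.5y] bond c/2=3/80: DF=(853643/800000 − 3/80·(0.990100+0.984900))/(1+3/80) = 9571/10000 ≈ 0.957100
step 4 [2y] zero: DF = P = 1871/2000 ≈ 0.935500
step 5 [2.5y] swap r/2=805/47871: DF=(1 − 805/47871·(0.990100+0.984900+0.957100+0.935500))/(1+805/47871) = 1839/2000 ≈ 0.919500
step 6 [3y] swap r/2=997/56874: DF=(1 − 997/56874·(0.990100+0.984900+0.957100+0.935500+0.919500))/(1+997/56874) = 9003/10000 ≈ 0.900300

1 1/2 9901/10000
2 1 9849/10000
3 3/2 9571/10000
4 2 1871/2000
5 5/2 1839/2000
6 3 9003/10000
f(1.5y,2y) = ((9571/10000)/(1871/2000) − 1)/(1/2) = 432/9355 ≈ 4.6179%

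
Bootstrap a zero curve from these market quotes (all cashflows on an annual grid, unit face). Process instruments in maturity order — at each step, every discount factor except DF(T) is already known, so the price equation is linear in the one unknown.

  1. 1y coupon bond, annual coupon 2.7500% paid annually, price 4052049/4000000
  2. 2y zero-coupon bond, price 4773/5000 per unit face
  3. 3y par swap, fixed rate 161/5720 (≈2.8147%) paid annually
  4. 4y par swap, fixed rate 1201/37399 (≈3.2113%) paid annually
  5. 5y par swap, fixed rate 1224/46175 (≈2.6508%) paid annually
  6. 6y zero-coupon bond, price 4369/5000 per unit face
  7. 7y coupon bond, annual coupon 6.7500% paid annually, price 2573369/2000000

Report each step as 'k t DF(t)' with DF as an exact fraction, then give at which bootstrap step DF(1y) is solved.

step 1 [1y] bond c/1=11/400: DF=(4052049/4000000 − 11/400·(0))/(1+11/400) = 9859/10000 ≈ 0.985900
step 2 [2y] zero: DF = P = 4773/5000 ≈ 0.954600
step 3 [3y] swap r/1=161/5720: DF=(1 − 161/5720·(0.985900+0.954600))/(1+161/5720) = 1839/2000 ≈ 0.919500
step 4 [4y] swap r/1=1201/37399: DF=(1 − 1201/37399·(0.985900+0.954600+0.919500))/(1+1201/37399) = 8799/10000 ≈ 0.879900
step 5 [5y] swap r/1=1224/46175: DF=(1 − 1224/46175·(0.985900+0.954600+0.919500+0.879900))/(1+1224/46175) = 1097/1250 ≈ 0.877600
step 6 [6y] zero: DF = P = 4369/5000 ≈ 0.873800
step 7 [7y] bond c/1=27/400: DF=(2573369/2000000 − 27/400·(0.985900+0.954600+0.919500+0.879900+0.877600+0.873800))/(1+27/400) = 8581/10000 ≈ 0.858100

1 1 9859/10000
2 2 4773/5000
3 3 1839/2000
4 4 8799/10000
5 5 1097/1250
6 6 4369/5000
7 7 8581/10000
DF(1y) is solved at step 1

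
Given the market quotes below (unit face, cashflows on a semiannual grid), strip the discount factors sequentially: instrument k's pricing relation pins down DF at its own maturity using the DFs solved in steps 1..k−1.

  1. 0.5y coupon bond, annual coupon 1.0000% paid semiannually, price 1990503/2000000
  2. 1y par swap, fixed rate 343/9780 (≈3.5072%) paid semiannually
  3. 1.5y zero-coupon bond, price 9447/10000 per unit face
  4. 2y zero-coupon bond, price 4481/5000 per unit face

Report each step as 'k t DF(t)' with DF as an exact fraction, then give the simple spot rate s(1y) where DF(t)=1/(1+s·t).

step 1 [0.5y] bond c/2=1/200: DF=(1990503/2000000 − 1/200·(0))/(1+1/200) = 9903/10000 ≈ 0.990300
step 2 [1y] swap r/2=343/19560: DF=(1 − 343/19560·(0.990300))/(1+343/19560) = 9657/10000 ≈ 0.965700
step 3 [1.5y] zero: DF = P = 9447/10000 ≈ 0.944700
step 4 [2y] zero: DF = P = 4481/5000 ≈ 0.896200

1 1/2 9903/10000
2 1 9657/10000
3 3/2 9447/10000
4 2 4481/5000
s(1y) = (1/(9657/10000) − 1)/(1) = 343/9657 ≈ 3.5518%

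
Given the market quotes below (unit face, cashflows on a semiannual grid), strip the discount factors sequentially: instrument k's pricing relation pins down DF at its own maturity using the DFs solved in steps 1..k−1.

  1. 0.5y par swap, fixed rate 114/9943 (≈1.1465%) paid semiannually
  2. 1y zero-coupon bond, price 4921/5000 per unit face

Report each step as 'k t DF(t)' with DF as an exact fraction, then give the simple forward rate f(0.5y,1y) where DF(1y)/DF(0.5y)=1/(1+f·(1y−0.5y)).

step 1 [0.5y] swap r/2=57/9943: DF=(1 − 57/9943·(0))/(1+57/9943) = 9943/10000 ≈ 0.994300
step 2 [1y] zero: DF = P = 4921/5000 ≈ 0.984200

1 1/2 9943/10000
2 1 4921/5000
f(0.5y,1y) = ((9943/10000)/(4921/5000) − 1)/(1/2) = 101/4921 ≈ 2.0524%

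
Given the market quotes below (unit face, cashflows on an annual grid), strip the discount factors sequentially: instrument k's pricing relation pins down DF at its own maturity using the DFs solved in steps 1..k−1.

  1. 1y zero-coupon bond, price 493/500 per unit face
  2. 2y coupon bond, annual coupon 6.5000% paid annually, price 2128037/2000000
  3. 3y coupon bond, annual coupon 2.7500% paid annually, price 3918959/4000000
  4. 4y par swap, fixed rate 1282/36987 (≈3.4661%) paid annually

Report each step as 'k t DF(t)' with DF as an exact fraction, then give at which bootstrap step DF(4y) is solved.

1 1 493/500
2 2 9389/10000
3 3 451/500
4 4 4359/5000
DF(4y) is solved at step 4

step 1 [1y] zero: DF = P = 493/500 ≈ 0.986000
step 2 [2y] bond c/1=13/200: DF=(2128037/2000000 − 13/200·(0.986000))/(1+13/200) = 9389/10000 ≈ 0.938900
step 3 [3y] bond c/1=11/400: DF=(3918959/4000000 − 11/400·(0.986000+0.938900))/(1+11/400) = 451/500 ≈ 0.902000
step 4 [4y] swap r/1=1282/36987: DF=(1 − 1282/36987·(0.986000+0.938900+0.902000))/(1+1282/36987) = 4359/5000 ≈ 0.871800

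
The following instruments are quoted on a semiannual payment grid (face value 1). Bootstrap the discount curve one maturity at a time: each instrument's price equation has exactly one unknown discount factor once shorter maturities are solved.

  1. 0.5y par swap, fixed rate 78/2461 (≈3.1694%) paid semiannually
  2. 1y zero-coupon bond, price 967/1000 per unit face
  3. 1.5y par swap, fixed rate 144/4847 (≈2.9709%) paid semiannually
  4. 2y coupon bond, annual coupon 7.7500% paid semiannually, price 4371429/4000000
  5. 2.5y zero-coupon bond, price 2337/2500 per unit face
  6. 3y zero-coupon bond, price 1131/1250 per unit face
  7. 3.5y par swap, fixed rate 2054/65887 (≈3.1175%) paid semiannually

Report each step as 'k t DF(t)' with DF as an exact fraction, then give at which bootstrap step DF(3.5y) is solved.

1 1/2 2461/2500
2 1 967/1000
3 3/2 598/625
4 2 2359/2500
5 5/2 2337/2500
6 3 1131/1250
7 7/2 8973/10000
DF(3.5y) is solved at step 7

step 1 [0.5y] swap r/2=39/2461: DF=(1 − 39/2461·(0))/(1+39/2461) = 2461/2500 ≈ 0.984400
step 2 [1y] zero: DF = P = 967/1000 ≈ 0.967000
step 3 [1.5y] swap r/2=72/4847: DF=(1 − 72/4847·(0.984400+0.967000))/(1+72/4847) = 598/625 ≈ 0.956800
step 4 [2y] bond c/2=31/800: DF=(4371429/4000000 − 31/800·(0.984400+0.967000+0.956800))/(1+31/800) = 2359/2500 ≈ 0.943600
step 5 [2.5y] zero: DF = P = 2337/2500 ≈ 0.934800
step 6 [3y] zero: DF = P = 1131/1250 ≈ 0.904800
step 7 [3.5y] swap r/2=1027/65887: DF=(1 − 1027/65887·(0.984400+0.967000+0.956800+0.943600+0.934800+0.904800))/(1+1027/65887) = 8973/10000 ≈ 0.897300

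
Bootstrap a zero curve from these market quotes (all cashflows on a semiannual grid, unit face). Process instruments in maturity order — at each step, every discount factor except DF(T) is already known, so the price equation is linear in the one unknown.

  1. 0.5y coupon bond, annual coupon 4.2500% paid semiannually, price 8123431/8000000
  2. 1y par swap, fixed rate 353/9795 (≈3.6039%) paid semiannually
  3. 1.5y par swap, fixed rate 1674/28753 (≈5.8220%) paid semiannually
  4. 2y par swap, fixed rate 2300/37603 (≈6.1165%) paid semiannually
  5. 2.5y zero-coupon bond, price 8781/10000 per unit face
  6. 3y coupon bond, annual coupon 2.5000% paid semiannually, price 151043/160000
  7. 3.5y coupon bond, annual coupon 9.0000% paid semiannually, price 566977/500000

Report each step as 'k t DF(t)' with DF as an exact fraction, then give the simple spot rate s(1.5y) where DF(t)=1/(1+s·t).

1 1/2 9943/10000
2 1 9647/10000
3 3/2 9163/10000
4 2 177/200
5 5/2 8781/10000
6 3 8751/10000
7 7/2 8477/10000
s(1.5y) = (1/(9163/10000) − 1)/(3/2) = 558/9163 ≈ 6.0897%

step 1 [0.5y] bond c/2=17/800: DF=(8123431/8000000 − 17/800·(0))/(1+17/800) = 9943/10000 ≈ 0.994300
step 2 [1y] swap r/2=353/19590: DF=(1 − 353/19590·(0.994300))/(1+353/19590) = 9647/10000 ≈ 0.964700
step 3 [1.5y] swap r/2=837/28753: DF=(1 − 837/28753·(0.994300+0.964700))/(1+837/28753) = 9163/10000 ≈ 0.916300
step 4 [2y] swap r/2=1150/37603: DF=(1 − 1150/37603·(0.994300+0.964700+0.916300))/(1+1150/37603) = 177/200 ≈ 0.885000
step 5 [2.5y] zero: DF = P = 8781/10000 ≈ 0.878100
step 6 [3y] bond c/2=1/80: DF=(151043/160000 − 1/80·(0.994300+0.964700+0.916300+0.885000+0.878100))/(1+1/80) = 8751/10000 ≈ 0.875100
step 7 [3.5y] bond c/2=9/200: DF=(566977/500000 − 9/200·(0.994300+0.964700+0.916300+0.885000+0.878100+0.875100))/(1+9/200) = 8477/10000 ≈ 0.847700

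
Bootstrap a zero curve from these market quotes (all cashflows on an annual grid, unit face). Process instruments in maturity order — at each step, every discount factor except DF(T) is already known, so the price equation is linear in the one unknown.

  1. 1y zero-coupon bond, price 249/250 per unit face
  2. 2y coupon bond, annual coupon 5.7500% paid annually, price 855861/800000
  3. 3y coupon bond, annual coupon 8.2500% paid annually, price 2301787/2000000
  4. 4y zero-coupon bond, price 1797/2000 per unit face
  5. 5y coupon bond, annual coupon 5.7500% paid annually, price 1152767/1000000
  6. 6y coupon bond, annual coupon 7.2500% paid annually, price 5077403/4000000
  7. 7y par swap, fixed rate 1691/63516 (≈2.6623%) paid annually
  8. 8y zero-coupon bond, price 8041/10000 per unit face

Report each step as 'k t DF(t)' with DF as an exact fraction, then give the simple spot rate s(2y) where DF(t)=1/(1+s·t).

step 1 [1y] zero: DF = P = 249/250 ≈ 0.996000
step 2 [2y] bond c/1=23/400: DF=(855861/800000 − 23/400·(0.996000))/(1+23/400) = 383/400 ≈ 0.957500
step 3 [3y] bond c/1=33/400: DF=(2301787/2000000 − 33/400·(0.996000+0.957500))/(1+33/400) = 9143/10000 ≈ 0.914300
step 4 [4y] zero: DF = P = 1797/2000 ≈ 0.898500
step 5 [5y] bond c/1=23/400: DF=(1152767/1000000 − 23/400·(0.996000+0.957500+0.914300+0.898500))/(1+23/400) = 8853/10000 ≈ 0.885300
step 6 [6y] bond c/1=29/400: DF=(5077403/4000000 − 29/400·(0.996000+0.957500+0.914300+0.898500+0.885300))/(1+29/400) = 8691/10000 ≈ 0.869100
step 7 [7y] swap r/1=1691/63516: DF=(1 − 1691/63516·(0.996000+0.957500+0.914300+0.898500+0.885300+0.869100))/(1+1691/63516) = 8309/10000 ≈ 0.830900
step 8 [8y] zero: DF = P = 8041/10000 ≈ 0.804100

1 1 249/250
2 2 383/400
3 3 9143/10000
4 4 1797/2000
5 5 8853/10000
6 6 8691/10000
7 7 8309/10000
8 8 8041/10000
s(2y) = (1/(383/400) − 1)/(2) = 17/766 ≈ 2.2193%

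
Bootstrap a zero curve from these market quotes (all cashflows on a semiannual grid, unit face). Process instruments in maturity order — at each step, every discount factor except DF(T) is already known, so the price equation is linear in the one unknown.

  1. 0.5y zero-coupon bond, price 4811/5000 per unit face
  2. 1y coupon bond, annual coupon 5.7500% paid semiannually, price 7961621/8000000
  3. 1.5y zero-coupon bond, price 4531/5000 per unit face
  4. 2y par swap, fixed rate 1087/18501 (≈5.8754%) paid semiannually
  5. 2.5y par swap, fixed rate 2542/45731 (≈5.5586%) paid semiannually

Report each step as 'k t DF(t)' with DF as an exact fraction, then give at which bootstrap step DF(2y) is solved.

1 1/2 4811/5000
2 1 1881/2000
3 3/2 4531/5000
4 2 8913/10000
5 5/2 8729/10000
DF(2y) is solved at step 4

step 1 [0.5y] zero: DF = P = 4811/5000 ≈ 0.962200
step 2 [1y] bond c/2=23/800: DF=(7961621/8000000 − 23/800·(0.962200))/(1+23/800) = 1881/2000 ≈ 0.940500
step 3 [1.5y] zero: DF = P = 4531/5000 ≈ 0.906200
step 4 [2y] swap r/2=1087/37002: DF=(1 − 1087/37002·(0.962200+0.940500+0.906200))/(1+1087/37002) = 8913/10000 ≈ 0.891300
step 5 [2.5y] swap r/2=1271/45731: DF=(1 − 1271/45731·(0.962200+0.940500+0.906200+0.891300))/(1+1271/45731) = 8729/10000 ≈ 0.872900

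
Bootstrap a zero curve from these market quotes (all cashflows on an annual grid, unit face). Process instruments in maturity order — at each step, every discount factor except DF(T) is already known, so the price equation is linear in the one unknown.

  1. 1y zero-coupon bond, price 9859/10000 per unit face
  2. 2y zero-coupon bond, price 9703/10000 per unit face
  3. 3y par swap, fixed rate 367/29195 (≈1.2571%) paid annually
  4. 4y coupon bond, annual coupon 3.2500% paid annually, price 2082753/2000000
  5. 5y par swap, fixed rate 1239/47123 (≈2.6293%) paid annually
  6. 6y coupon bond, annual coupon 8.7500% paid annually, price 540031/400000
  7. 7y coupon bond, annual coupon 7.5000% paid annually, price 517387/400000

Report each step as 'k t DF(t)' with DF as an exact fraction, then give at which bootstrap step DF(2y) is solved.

step 1 [1y] zero: DF = P = 9859/10000 ≈ 0.985900
step 2 [2y] zero: DF = P = 9703/10000 ≈ 0.970300
step 3 [3y] swap r/1=367/29195: DF=(1 − 367/29195·(0.985900+0.970300))/(1+367/29195) = 9633/10000 ≈ 0.963300
step 4 [4y] bond c/1=13/400: DF=(2082753/2000000 − 13/400·(0.985900+0.970300+0.963300))/(1+13/400) = 9167/10000 ≈ 0.916700
step 5 [5y] swap r/1=1239/47123: DF=(1 − 1239/47123·(0.985900+0.970300+0.963300+0.916700))/(1+1239/47123) = 8761/10000 ≈ 0.876100
step 6 [6y] bond c/1=7/80: DF=(540031/400000 − 7/80·(0.985900+0.970300+0.963300+0.916700+0.876100))/(1+7/80) = 8623/10000 ≈ 0.862300
step 7 [7y] bond c/1=3/40: DF=(517387/400000 − 3/40·(0.985900+0.970300+0.963300+0.916700+0.876100+0.862300))/(1+3/40) = 8143/10000 ≈ 0.814300

1 1 9859/10000
2 2 9703/10000
3 3 9633/10000
4 4 9167/10000
5 5 8761/10000
6 6 8623/10000
7 7 8143/10000
DF(2y) is solved at step 2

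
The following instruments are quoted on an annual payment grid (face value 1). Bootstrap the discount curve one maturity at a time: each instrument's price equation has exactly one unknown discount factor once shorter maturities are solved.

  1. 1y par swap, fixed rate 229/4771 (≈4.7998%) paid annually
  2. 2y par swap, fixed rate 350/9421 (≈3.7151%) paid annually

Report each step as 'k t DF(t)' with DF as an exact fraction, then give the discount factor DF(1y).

1 1 4771/5000
2 2 93/100
DF(1y) = 4771/5000 ≈ 0.954200

step 1 [1y] swap r/1=229/4771: DF=(1 − 229/4771·(0))/(1+229/4771) = 4771/5000 ≈ 0.954200
step 2 [2y] swap r/1=350/9421: DF=(1 − 350/9421·(0.954200))/(1+350/9421) = 93/100 ≈ 0.930000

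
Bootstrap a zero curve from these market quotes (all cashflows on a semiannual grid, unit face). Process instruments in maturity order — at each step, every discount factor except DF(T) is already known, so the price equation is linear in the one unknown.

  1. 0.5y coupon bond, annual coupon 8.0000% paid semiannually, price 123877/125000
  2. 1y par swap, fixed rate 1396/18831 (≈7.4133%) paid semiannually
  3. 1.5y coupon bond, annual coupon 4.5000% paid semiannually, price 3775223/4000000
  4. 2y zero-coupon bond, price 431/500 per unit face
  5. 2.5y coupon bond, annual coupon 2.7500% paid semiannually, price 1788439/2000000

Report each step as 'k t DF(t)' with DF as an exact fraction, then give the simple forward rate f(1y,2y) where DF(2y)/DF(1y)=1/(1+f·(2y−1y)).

step 1 [0.5y] bond c/2=1/25: DF=(123877/125000 − 1/25·(0))/(1+1/25) = 9529/10000 ≈ 0.952900
step 2 [1y] swap r/2=698/18831: DF=(1 − 698/18831·(0.952900))/(1+698/18831) = 4651/5000 ≈ 0.930200
step 3 [1.5y] bond c/2=9/400: DF=(3775223/4000000 − 9/400·(0.952900+0.930200))/(1+9/400) = 551/625 ≈ 0.881600
step 4 [2y] zero: DF = P = 431/500 ≈ 0.862000
step 5 [2.5y] bond c/2=11/800: DF=(1788439/2000000 − 11/800·(0.952900+0.930200+0.881600+0.862000))/(1+11/800) = 8329/10000 ≈ 0.832900

1 1/2 9529/10000
2 1 4651/5000
3 3/2 551/625
4 2 431/500
5 5/2 8329/10000
f(1y,2y) = ((4651/5000)/(431/500) − 1)/(1) = 341/4310 ≈ 7.9118%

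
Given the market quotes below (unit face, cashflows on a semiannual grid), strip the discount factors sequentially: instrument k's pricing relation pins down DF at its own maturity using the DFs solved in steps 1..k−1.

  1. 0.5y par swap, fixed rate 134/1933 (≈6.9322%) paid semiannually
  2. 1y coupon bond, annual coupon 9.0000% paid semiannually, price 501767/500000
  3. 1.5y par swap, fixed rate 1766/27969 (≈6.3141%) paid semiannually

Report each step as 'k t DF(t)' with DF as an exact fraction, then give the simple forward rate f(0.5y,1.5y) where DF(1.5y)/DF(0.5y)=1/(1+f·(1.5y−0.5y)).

step 1 [0.5y] swap r/2=67/1933: DF=(1 − 67/1933·(0))/(1+67/1933) = 1933/2000 ≈ 0.966500
step 2 [1y] bond c/2=9/200: DF=(501767/500000 − 9/200·(0.966500))/(1+9/200) = 9187/10000 ≈ 0.918700
step 3 [1.5y] swap r/2=883/27969: DF=(1 − 883/27969·(0.966500+0.918700))/(1+883/27969) = 9117/10000 ≈ 0.911700

1 1/2 1933/2000
2 1 9187/10000
3 3/2 9117/10000
f(0.5y,1.5y) = ((1933/2000)/(9117/10000) − 1)/(1) = 548/9117 ≈ 6.0107%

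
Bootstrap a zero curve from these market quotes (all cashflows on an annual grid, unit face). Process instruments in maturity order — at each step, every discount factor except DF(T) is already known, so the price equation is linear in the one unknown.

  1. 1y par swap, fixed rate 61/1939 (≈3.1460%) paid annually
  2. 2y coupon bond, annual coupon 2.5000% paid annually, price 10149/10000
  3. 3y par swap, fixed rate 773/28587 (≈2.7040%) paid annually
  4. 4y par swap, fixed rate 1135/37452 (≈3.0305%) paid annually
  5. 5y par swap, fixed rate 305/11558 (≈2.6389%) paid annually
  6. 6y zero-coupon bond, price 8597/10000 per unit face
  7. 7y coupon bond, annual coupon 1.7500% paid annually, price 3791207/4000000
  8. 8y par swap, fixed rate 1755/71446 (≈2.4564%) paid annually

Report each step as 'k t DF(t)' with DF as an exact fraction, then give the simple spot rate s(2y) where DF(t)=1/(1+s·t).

1 1 1939/2000
2 2 1933/2000
3 3 9227/10000
4 4 1773/2000
5 5 439/500
6 6 8597/10000
7 7 2093/2500
8 8 1649/2000
s(2y) = (1/(1933/2000) − 1)/(2) = 67/3866 ≈ 1.7331%

step 1 [1y] swap r/1=61/1939: DF=(1 − 61/1939·(0))/(1+61/1939) = 1939/2000 ≈ 0.969500
step 2 [2y] bond c/1=1/40: DF=(10149/10000 − 1/40·(0.969500))/(1+1/40) = 1933/2000 ≈ 0.966500
step 3 [3y] swap r/1=773/28587: DF=(1 − 773/28587·(0.969500+0.966500))/(1+773/28587) = 9227/10000 ≈ 0.922700
step 4 [4y] swap r/1=1135/37452: DF=(1 − 1135/37452·(0.969500+0.966500+0.922700))/(1+1135/37452) = 1773/2000 ≈ 0.886500
step 5 [5y] swap r/1=305/11558: DF=(1 − 305/11558·(0.969500+0.966500+0.922700+0.886500))/(1+305/11558) = 439/500 ≈ 0.878000
step 6 [6y] zero: DF = P = 8597/10000 ≈ 0.859700
step 7 [7y] bond c/1=7/400: DF=(3791207/4000000 − 7/400·(0.969500+0.966500+0.922700+0.886500+0.878000+0.859700))/(1+7/400) = 2093/2500 ≈ 0.837200
step 8 [8y] swap r/1=1755/71446: DF=(1 − 1755/71446·(0.969500+0.966500+0.922700+0.886500+0.878000+0.859700+0.837200))/(1+1755/71446) = 1649/2000 ≈ 0.824500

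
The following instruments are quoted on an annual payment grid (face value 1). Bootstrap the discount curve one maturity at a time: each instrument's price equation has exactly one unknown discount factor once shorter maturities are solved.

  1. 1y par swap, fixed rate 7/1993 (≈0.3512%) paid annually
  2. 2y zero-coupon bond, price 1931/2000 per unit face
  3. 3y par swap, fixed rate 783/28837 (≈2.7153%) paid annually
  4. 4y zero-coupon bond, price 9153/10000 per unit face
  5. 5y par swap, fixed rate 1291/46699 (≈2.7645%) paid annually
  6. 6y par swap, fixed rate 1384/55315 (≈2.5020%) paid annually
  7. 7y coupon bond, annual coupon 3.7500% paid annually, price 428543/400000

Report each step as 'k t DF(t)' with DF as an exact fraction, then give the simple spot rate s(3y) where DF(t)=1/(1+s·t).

1 1 1993/2000
2 2 1931/2000
3 3 9217/10000
4 4 9153/10000
5 5 8709/10000
6 6 1077/1250
7 7 8327/10000
s(3y) = (1/(9217/10000) − 1)/(3) = 261/9217 ≈ 2.8317%

step 1 [1y] swap r/1=7/1993: DF=(1 − 7/1993·(0))/(1+7/1993) = 1993/2000 ≈ 0.996500
step 2 [2y] zero: DF = P = 1931/2000 ≈ 0.965500
step 3 [3y] swap r/1=783/28837: DF=(1 − 783/28837·(0.996500+0.965500))/(1+783/28837) = 9217/10000 ≈ 0.921700
step 4 [4y] zero: DF = P = 9153/10000 ≈ 0.915300
step 5 [5y] swap r/1=1291/46699: DF=(1 − 1291/46699·(0.996500+0.965500+0.921700+0.915300))/(1+1291/46699) = 8709/10000 ≈ 0.870900
step 6 [6y] swap r/1=1384/55315: DF=(1 − 1384/55315·(0.996500+0.965500+0.921700+0.915300+0.870900))/(1+1384/55315) = 1077/1250 ≈ 0.861600
step 7 [7y] bond c/1=3/80: DF=(428543/400000 − 3/80·(0.996500+0.965500+0.921700+0.915300+0.870900+0.861600))/(1+3/80) = 8327/10000 ≈ 0.832700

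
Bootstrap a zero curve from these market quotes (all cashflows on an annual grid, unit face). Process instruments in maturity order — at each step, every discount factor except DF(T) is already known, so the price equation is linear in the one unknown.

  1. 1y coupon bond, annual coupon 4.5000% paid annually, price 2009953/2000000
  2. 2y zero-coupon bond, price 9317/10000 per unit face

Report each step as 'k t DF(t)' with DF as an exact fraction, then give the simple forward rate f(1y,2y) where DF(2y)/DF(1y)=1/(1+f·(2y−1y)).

step 1 [1y] bond c/1=9/200: DF=(2009953/2000000 − 9/200·(0))/(1+9/200) = 9617/10000 ≈ 0.961700
step 2 [2y] zero: DF = P = 9317/10000 ≈ 0.931700

1 1 9617/10000
2 2 9317/10000
f(1y,2y) = ((9617/10000)/(9317/10000) − 1)/(1) = 300/9317 ≈ 3.2199%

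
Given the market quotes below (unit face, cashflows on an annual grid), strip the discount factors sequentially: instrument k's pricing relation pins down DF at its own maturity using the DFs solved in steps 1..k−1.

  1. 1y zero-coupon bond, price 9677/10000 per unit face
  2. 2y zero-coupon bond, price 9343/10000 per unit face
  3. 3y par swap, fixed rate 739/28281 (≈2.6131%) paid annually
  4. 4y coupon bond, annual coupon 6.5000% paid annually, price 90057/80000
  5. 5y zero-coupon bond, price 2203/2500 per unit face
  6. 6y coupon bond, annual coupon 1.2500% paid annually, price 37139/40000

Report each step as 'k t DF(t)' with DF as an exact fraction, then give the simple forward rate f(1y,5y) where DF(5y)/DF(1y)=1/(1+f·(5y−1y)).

1 1 9677/10000
2 2 9343/10000
3 3 9261/10000
4 4 2211/2500
5 5 2203/2500
6 6 8603/10000
f(1y,5y) = ((9677/10000)/(2203/2500) − 1)/(4) = 865/35248 ≈ 2.4540%

step 1 [1y] zero: DF = P = 9677/10000 ≈ 0.967700
step 2 [2y] zero: DF = P = 9343/10000 ≈ 0.934300
step 3 [3y] swap r/1=739/28281: DF=(1 − 739/28281·(0.967700+0.934300))/(1+739/28281) = 9261/10000 ≈ 0.926100
step 4 [4y] bond c/1=13/200: DF=(90057/80000 − 13/200·(0.967700+0.934300+0.926100))/(1+13/200) = 2211/2500 ≈ 0.884400
step 5 [5y] zero: DF = P = 2203/2500 ≈ 0.881200
step 6 [6y] bond c/1=1/80: DF=(37139/40000 − 1/80·(0.967700+0.934300+0.926100+0.884400+0.881200))/(1+1/80) = 8603/10000 ≈ 0.860300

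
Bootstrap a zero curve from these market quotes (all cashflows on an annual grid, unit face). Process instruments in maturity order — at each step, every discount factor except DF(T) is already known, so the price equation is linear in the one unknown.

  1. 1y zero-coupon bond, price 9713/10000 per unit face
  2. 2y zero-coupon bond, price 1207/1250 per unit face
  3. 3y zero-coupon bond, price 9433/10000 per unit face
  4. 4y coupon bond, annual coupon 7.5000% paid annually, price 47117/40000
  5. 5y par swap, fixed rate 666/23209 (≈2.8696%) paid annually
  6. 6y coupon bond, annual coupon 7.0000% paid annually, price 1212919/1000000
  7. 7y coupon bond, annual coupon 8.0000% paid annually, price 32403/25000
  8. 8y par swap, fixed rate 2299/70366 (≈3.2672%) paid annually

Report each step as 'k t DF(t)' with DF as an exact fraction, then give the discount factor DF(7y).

1 1 9713/10000
2 2 1207/1250
3 3 9433/10000
4 4 2237/2500
5 5 2167/2500
6 6 8299/10000
7 7 1987/2500
8 8 7701/10000
DF(7y) = 1987/2500 ≈ 0.794800

step 1 [1y] zero: DF = P = 9713/10000 ≈ 0.971300
step 2 [2y] zero: DF = P = 1207/1250 ≈ 0.965600
step 3 [3y] zero: DF = P = 9433/10000 ≈ 0.943300
step 4 [4y] bond c/1=3/40: DF=(47117/40000 − 3/40·(0.971300+0.965600+0.943300))/(1+3/40) = 2237/2500 ≈ 0.894800
step 5 [5y] swap r/1=666/23209: DF=(1 − 666/23209·(0.971300+0.965600+0.943300+0.894800))/(1+666/23209) = 2167/2500 ≈ 0.866800
step 6 [6y] bond c/1=7/100: DF=(1212919/1000000 − 7/100·(0.971300+0.965600+0.943300+0.894800+0.866800))/(1+7/100) = 8299/10000 ≈ 0.829900
step 7 [7y] bond c/1=2/25: DF=(32403/25000 − 2/25·(0.971300+0.965600+0.943300+0.894800+0.866800+0.829900))/(1+2/25) = 1987/2500 ≈ 0.794800
step 8 [8y] swap r/1=2299/70366: DF=(1 − 2299/70366·(0.971300+0.965600+0.943300+0.894800+0.866800+0.829900+0.794800))/(1+2299/70366) = 7701/10000 ≈ 0.770100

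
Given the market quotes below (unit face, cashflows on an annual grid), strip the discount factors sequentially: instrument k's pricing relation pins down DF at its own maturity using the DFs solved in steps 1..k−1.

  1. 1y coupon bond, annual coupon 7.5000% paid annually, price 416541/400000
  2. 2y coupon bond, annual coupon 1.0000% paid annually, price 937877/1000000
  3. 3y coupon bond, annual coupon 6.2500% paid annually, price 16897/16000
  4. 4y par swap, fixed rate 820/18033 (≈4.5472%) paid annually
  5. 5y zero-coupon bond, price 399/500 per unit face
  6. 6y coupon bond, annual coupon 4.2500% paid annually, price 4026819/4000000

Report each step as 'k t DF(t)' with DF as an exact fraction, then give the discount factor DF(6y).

step 1 [1y] bond c/1=3/40: DF=(416541/400000 − 3/40·(0))/(1+3/40) = 9687/10000 ≈ 0.968700
step 2 [2y] bond c/1=1/100: DF=(937877/1000000 − 1/100·(0.968700))/(1+1/100) = 919/1000 ≈ 0.919000
step 3 [3y] bond c/1=1/16: DF=(16897/16000 − 1/16·(0.968700+0.919000))/(1+1/16) = 8829/10000 ≈ 0.882900
step 4 [4y] swap r/1=820/18033: DF=(1 − 820/18033·(0.968700+0.919000+0.882900))/(1+820/18033) = 209/250 ≈ 0.836000
step 5 [5y] zero: DF = P = 399/500 ≈ 0.798000
step 6 [6y] bond c/1=17/400: DF=(4026819/4000000 − 17/400·(0.968700+0.919000+0.882900+0.836000+0.798000))/(1+17/400) = 7861/10000 ≈ 0.786100

1 1 9687/10000
2 2 919/1000
3 3 8829/10000
4 4 209/250
5 5 399/500
6 6 7861/10000
DF(6y) = 7861/10000 ≈ 0.786100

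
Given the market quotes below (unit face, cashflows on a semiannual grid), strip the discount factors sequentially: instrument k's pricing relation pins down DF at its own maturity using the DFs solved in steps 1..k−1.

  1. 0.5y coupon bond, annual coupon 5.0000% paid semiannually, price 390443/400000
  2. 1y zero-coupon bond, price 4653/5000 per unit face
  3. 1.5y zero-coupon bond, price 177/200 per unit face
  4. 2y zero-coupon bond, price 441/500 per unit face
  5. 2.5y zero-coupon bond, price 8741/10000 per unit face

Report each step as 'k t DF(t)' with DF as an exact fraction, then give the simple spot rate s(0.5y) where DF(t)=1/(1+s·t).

1 1/2 9523/10000
2 1 4653/5000
3 3/2 177/200
4 2 441/500
5 5/2 8741/10000
s(0.5y) = (1/(9523/10000) − 1)/(1/2) = 954/9523 ≈ 10.0179%

step 1 [0.5y] bond c/2=1/40: DF=(390443/400000 − 1/40·(0))/(1+1/40) = 9523/10000 ≈ 0.952300
step 2 [1y] zero: DF = P = 4653/5000 ≈ 0.930600
step 3 [1.5y] zero: DF = P = 177/200 ≈ 0.885000
step 4 [2y] zero: DF = P = 441/500 ≈ 0.882000
step 5 [2.5y] zero: DF = P = 8741/10000 ≈ 0.874100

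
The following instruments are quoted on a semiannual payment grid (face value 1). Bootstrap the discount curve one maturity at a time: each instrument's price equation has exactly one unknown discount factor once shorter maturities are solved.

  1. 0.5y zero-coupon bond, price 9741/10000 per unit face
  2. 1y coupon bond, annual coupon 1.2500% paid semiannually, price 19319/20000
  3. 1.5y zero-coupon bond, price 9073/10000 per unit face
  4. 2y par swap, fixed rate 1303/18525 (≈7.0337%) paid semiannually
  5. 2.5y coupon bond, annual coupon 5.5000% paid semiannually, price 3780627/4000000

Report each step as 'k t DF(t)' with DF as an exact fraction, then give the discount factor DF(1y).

1 1/2 9741/10000
2 1 9539/10000
3 3/2 9073/10000
4 2 8697/10000
5 5/2 8207/10000
DF(1y) = 9539/10000 ≈ 0.953900

step 1 [0.5y] zero: DF = P = 9741/10000 ≈ 0.974100
step 2 [1y] bond c/2=1/160: DF=(19319/20000 − 1/160·(0.974100))/(1+1/160) = 9539/10000 ≈ 0.953900
step 3 [1.5y] zero: DF = P = 9073/10000 ≈ 0.907300
step 4 [2y] swap r/2=1303/37050: DF=(1 − 1303/37050·(0.974100+0.953900+0.907300))/(1+1303/37050) = 8697/10000 ≈ 0.869700
step 5 [2.5y] bond c/2=11/400: DF=(3780627/4000000 − 11/400·(0.974100+0.953900+0.907300+0.869700))/(1+11/400) = 8207/10000 ≈ 0.820700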